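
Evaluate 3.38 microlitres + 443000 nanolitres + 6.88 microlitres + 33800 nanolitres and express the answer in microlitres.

In microlitres:
  3.38 microlitres → 3.38
  443000 nanolitres = 443000 × 10⁻³ microlitres = 443
  6.88 microlitres → 6.88
  33800 nanolitres = 33800 × 10⁻³ microlitres = 33.8
Sum: 3.38 + 443 + 6.88 + 33.8 = 487.06

487.06 microlitres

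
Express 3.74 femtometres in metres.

femto = 1e-15, (no prefix) = 1e0; factor is 1e-15.
3.74 × 1e-15 = 0.00000000000000374

0.00000000000000374 metres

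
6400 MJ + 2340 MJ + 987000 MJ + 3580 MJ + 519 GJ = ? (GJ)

1518.32 GJ

In GJ:
  6400 MJ = 6400 × 10^-3 GJ = 6.4
  2340 MJ = 2340 × 10^-3 GJ = 2.34
  987000 MJ = 987000 × 10^-3 GJ = 987
  3580 MJ = 3580 × 10^-3 GJ = 3.58
  519 GJ → 519
Sum: 6.4 + 2.34 + 987 + 3.58 + 519 = 1518.32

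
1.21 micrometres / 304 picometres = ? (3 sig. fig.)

(1.21 × 10^-6) / (304 × 10^-12) = 0.00398 × 10^6

3980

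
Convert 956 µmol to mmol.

0.956 mmol

micro = 10^-6, milli = 10^-3; factor is 10^-3.
956 × 10^-3 = 0.956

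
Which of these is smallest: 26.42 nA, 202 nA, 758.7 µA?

26.42 nA = 0.00000002642 A
202 nA = 0.000000202 A
758.7 µA = 0.0007587 A

26.42 nA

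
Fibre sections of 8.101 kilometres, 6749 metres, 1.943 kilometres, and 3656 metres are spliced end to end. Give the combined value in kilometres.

In kilometres:
  8.101 kilometres → 8.101
  6749 metres = 6749e-3 kilometres = 6.749
  1.943 kilometres → 1.943
  3656 metres = 3656e-3 kilometres = 3.656
Sum: 8.101 + 6.749 + 1.943 + 3.656 = 20.449

20.449 kilometres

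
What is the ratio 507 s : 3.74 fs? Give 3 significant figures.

(507) / (3.74e-15) = 135.6e15

136000000000000000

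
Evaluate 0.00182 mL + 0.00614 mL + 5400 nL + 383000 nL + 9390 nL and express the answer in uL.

In uL:
  0.00182 mL = 0.00182 × 10^3 uL = 1.82
  0.00614 mL = 0.00614 × 10^3 uL = 6.14
  5400 nL = 5400 × 10^-3 uL = 5.4
  383000 nL = 383000 × 10^-3 uL = 383
  9390 nL = 9390 × 10^-3 uL = 9.39
Sum: 1.82 + 6.14 + 5.4 + 383 + 9.39 = 405.75

405.75 uL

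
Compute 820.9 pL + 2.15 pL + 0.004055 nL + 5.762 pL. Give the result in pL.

In pL:
  820.9 pL → 820.9
  2.15 pL → 2.15
  0.004055 nL = 0.004055 × 10³ pL = 4.055
  5.762 pL → 5.762
Sum: 820.9 + 2.15 + 4.055 + 5.762 = 832.867

832.867 pL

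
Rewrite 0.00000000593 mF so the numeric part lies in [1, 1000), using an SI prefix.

= 5.93e-12 F; 1e-12 is pico.

5.93 pF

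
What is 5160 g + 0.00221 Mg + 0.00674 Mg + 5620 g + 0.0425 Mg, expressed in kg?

In kg:
  5160 g = 5160 × 10^-3 kg = 5.16
  0.00221 Mg = 0.00221 × 10^3 kg = 2.21
  0.00674 Mg = 0.00674 × 10^3 kg = 6.74
  5620 g = 5620 × 10^-3 kg = 5.62
  0.0425 Mg = 0.0425 × 10^3 kg = 42.5
Sum: 5.16 + 2.21 + 6.74 + 5.62 + 42.5 = 62.23

62.23 kg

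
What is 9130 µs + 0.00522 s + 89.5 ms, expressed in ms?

In ms:
  9130 µs = 9130 × 10^-3 ms = 9.13
  0.00522 s = 0.00522 × 10^3 ms = 5.22
  89.5 ms → 89.5
Sum: 9.13 + 5.22 + 89.5 = 103.85

103.85 ms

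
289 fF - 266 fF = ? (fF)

23 fF

In fF:
  289 fF → 289
  266 fF → 266
Difference: 289 - 266 = 23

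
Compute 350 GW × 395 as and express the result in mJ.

350e9 × 395e-18 = 138250e-9 J

0.13825 mJ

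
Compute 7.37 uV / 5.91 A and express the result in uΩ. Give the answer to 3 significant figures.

1.25 uΩ

(7.37 × 10^-6) / (5.91) = 1.247 × 10^-6 Ω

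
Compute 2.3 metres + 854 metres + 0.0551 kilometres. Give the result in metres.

911.4 metres

In metres:
  2.3 metres → 2.3
  854 metres → 854
  0.0551 kilometres = 0.0551 × 10³ metres = 55.1
Sum: 2.3 + 854 + 55.1 = 911.4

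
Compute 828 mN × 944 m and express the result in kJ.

0.781632 kJ

828 × 10⁻³ × 944 = 781632 × 10⁻³ J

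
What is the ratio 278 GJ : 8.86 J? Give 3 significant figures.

(278 × 10⁹) / (8.86) = 31.38 × 10⁹

31400000000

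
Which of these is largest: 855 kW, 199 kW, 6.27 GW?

6.27 GW

855 kW = 855000 W
199 kW = 199000 W
6.27 GW = 6270000000 W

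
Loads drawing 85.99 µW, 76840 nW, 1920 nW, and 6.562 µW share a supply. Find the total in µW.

In µW:
  85.99 µW → 85.99
  76840 nW = 76840e-3 µW = 76.84
  1920 nW = 1920e-3 µW = 1.92
  6.562 µW → 6.562
Sum: 85.99 + 76.84 + 1.92 + 6.562 = 171.312

171.312 µW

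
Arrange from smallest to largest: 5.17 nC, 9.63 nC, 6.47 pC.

5.17 nC = 0.00000000517 C
9.63 nC = 0.00000000963 C
6.47 pC = 0.00000000000647 C

6.47 pC < 5.17 nC < 9.63 nC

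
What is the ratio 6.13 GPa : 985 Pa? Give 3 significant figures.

6220000

(6.13 × 10⁹) / (985) = 0.006223 × 10⁹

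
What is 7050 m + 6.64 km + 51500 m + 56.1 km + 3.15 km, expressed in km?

In km:
  7050 m = 7050 × 10⁻³ km = 7.05
  6.64 km → 6.64
  51500 m = 51500 × 10⁻³ km = 51.5
  56.1 km → 56.1
  3.15 km → 3.15
Sum: 7.05 + 6.64 + 51.5 + 56.1 + 3.15 = 124.44

124.44 km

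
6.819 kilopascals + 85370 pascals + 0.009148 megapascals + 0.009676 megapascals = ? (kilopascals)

111.013 kilopascals

In kilopascals:
  6.819 kilopascals → 6.819
  85370 pascals = 85370e-3 kilopascals = 85.37
  0.009148 megapascals = 0.009148e3 kilopascals = 9.148
  0.009676 megapascals = 0.009676e3 kilopascals = 9.676
Sum: 6.819 + 85.37 + 9.148 + 9.676 = 111.013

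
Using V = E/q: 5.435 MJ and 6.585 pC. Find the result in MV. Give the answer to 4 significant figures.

(5.435e6) / (6.585e-12) = 0.825361e18 V

825400000000 MV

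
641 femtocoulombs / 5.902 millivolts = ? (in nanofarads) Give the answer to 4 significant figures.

(641 × 10^-15) / (5.902 × 10^-3) = 108.607 × 10^-12 F

0.1086 nanofarads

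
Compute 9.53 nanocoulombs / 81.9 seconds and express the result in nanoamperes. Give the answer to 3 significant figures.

0.116 nanoamperes

(9.53 × 10⁻⁹) / (81.9) = 0.11636 × 10⁻⁹ A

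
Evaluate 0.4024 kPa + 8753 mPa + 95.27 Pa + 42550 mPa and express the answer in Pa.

In Pa:
  0.4024 kPa = 0.4024e3 Pa = 402.4
  8753 mPa = 8753e-3 Pa = 8.753
  95.27 Pa → 95.27
  42550 mPa = 42550e-3 Pa = 42.55
Sum: 402.4 + 8.753 + 95.27 + 42.55 = 548.973

548.973 Pa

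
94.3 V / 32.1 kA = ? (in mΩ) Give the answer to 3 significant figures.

2.94 mΩ

(94.3) / (32.1e3) = 2.9377e-3 Ω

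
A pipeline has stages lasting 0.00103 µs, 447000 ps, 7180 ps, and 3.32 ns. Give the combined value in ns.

458.53 ns

In ns:
  0.00103 µs = 0.00103 × 10³ ns = 1.03
  447000 ps = 447000 × 10⁻³ ns = 447
  7180 ps = 7180 × 10⁻³ ns = 7.18
  3.32 ns → 3.32
Sum: 1.03 + 447 + 7.18 + 3.32 = 458.53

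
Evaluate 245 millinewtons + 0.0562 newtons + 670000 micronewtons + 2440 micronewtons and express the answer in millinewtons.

973.64 millinewtons

In millinewtons:
  245 millinewtons → 245
  0.0562 newtons = 0.0562 × 10^3 millinewtons = 56.2
  670000 micronewtons = 670000 × 10^-3 millinewtons = 670
  2440 micronewtons = 2440 × 10^-3 millinewtons = 2.44
Sum: 245 + 56.2 + 670 + 2.44 = 973.64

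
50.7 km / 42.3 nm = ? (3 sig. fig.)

(50.7e3) / (42.3e-9) = 1.199e12

1200000000000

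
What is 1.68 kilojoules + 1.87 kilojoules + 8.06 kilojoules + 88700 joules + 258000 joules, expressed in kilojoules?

358.31 kilojoules

In kilojoules:
  1.68 kilojoules → 1.68
  1.87 kilojoules → 1.87
  8.06 kilojoules → 8.06
  88700 joules = 88700 × 10⁻³ kilojoules = 88.7
  258000 joules = 258000 × 10⁻³ kilojoules = 258
Sum: 1.68 + 1.87 + 8.06 + 88.7 + 258 = 358.31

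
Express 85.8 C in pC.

85800000000000 pC

(no prefix) = 1e0, pico = 1e-12; factor is 1e12.
85.8 × 1e12 = 85800000000000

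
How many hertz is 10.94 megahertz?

mega = 10^6, (no prefix) = 10^0; factor is 10^6.
10.94 × 10^6 = 10940000

10940000 hertz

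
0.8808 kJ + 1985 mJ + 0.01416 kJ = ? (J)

896.945 J

In J:
  0.8808 kJ = 0.8808 × 10^3 J = 880.8
  1985 mJ = 1985 × 10^-3 J = 1.985
  0.01416 kJ = 0.01416 × 10^3 J = 14.16
Sum: 880.8 + 1.985 + 14.16 = 896.945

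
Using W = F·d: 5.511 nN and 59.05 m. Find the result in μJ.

0.32542455 μJ

5.511e-9 × 59.05 = 325.42455e-9 J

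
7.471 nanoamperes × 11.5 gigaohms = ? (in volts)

7.471e-9 × 11.5e9 = 85.9165 V

85.9165 volts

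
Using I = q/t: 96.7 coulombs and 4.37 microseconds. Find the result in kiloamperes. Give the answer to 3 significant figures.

(96.7) / (4.37 × 10⁻⁶) = 22.128 × 10⁶ A

22100 kiloamperes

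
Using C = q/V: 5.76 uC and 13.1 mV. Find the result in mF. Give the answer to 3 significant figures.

(5.76 × 10⁻⁶) / (13.1 × 10⁻³) = 0.43969 × 10⁻³ F

0.440 mF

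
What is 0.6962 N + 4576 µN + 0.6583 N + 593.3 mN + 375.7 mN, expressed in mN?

2328.076 mN

In mN:
  0.6962 N = 0.6962e3 mN = 696.2
  4576 µN = 4576e-3 mN = 4.576
  0.6583 N = 0.6583e3 mN = 658.3
  593.3 mN → 593.3
  375.7 mN → 375.7
Sum: 696.2 + 4.576 + 658.3 + 593.3 + 375.7 = 2328.076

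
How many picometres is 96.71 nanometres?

nano = 10^-9, pico = 10^-12; factor is 10^3.
96.71 × 10^3 = 96710

96710 picometres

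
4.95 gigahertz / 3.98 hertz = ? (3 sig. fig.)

1240000000

(4.95 × 10⁹) / (3.98) = 1.244 × 10⁹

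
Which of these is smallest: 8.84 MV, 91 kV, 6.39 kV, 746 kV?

8.84 MV = 8840000 V
91 kV = 91000 V
6.39 kV = 6390 V
746 kV = 746000 V

6.39 kV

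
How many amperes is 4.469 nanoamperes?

nano = 1e-9, (no prefix) = 1e0; factor is 1e-9.
4.469 × 1e-9 = 0.000000004469

0.000000004469 amperes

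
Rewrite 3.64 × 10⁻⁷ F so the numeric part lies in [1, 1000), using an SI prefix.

= 364 × 10⁻⁹ F; 10⁻⁹ is nano.

364 nF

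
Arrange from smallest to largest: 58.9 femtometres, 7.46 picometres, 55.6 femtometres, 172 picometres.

55.6 femtometres < 58.9 femtometres < 7.46 picometres < 172 picometres

58.9 femtometres = 0.0000000000000589 metres
7.46 picometres = 0.00000000000746 metres
55.6 femtometres = 0.0000000000000556 metres
172 picometres = 0.000000000172 metres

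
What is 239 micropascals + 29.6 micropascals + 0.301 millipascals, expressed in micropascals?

569.6 micropascals

In micropascals:
  239 micropascals → 239
  29.6 micropascals → 29.6
  0.301 millipascals = 0.301e3 micropascals = 301
Sum: 239 + 29.6 + 301 = 569.6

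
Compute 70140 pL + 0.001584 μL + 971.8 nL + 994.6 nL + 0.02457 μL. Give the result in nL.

2062.694 nL

In nL:
  70140 pL = 70140 × 10^-3 nL = 70.14
  0.001584 μL = 0.001584 × 10^3 nL = 1.584
  971.8 nL → 971.8
  994.6 nL → 994.6
  0.02457 μL = 0.02457 × 10^3 nL = 24.57
Sum: 70.14 + 1.584 + 971.8 + 994.6 + 24.57 = 2062.694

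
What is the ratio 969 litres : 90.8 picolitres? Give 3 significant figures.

10700000000000

(969) / (90.8 × 10⁻¹²) = 10.67 × 10¹²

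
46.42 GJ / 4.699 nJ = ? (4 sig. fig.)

9879000000000000000

(46.42 × 10^9) / (4.699 × 10^-9) = 9.8787 × 10^18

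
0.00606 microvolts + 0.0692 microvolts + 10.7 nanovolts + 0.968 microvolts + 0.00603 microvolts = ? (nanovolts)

In nanovolts:
  0.00606 microvolts = 0.00606e3 nanovolts = 6.06
  0.0692 microvolts = 0.0692e3 nanovolts = 69.2
  10.7 nanovolts → 10.7
  0.968 microvolts = 0.968e3 nanovolts = 968
  0.00603 microvolts = 0.00603e3 nanovolts = 6.03
Sum: 6.06 + 69.2 + 10.7 + 968 + 6.03 = 1059.99

1059.99 nanovolts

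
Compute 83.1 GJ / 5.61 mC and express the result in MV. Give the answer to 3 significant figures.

14800000 MV

(83.1 × 10⁹) / (5.61 × 10⁻³) = 14.813 × 10¹² V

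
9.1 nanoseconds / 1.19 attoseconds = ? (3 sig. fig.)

7650000000

(9.1 × 10⁻⁹) / (1.19 × 10⁻¹⁸) = 7.647 × 10⁹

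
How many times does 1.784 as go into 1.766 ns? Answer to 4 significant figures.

989900000

(1.766e-9) / (1.784e-18) = 0.98991e9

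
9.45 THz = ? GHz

tera = 10¹², giga = 10⁹; factor is 10³.
9.45 × 10³ = 9450

9450 GHz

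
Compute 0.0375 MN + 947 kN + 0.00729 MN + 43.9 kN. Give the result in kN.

1035.69 kN

In kN:
  0.0375 MN = 0.0375e3 kN = 37.5
  947 kN → 947
  0.00729 MN = 0.00729e3 kN = 7.29
  43.9 kN → 43.9
Sum: 37.5 + 947 + 7.29 + 43.9 = 1035.69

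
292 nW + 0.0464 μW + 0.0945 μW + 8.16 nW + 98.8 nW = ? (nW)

In nW:
  292 nW → 292
  0.0464 μW = 0.0464 × 10³ nW = 46.4
  0.0945 μW = 0.0945 × 10³ nW = 94.5
  8.16 nW → 8.16
  98.8 nW → 98.8
Sum: 292 + 46.4 + 94.5 + 8.16 + 98.8 = 539.86

539.86 nW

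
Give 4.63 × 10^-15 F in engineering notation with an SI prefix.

4.63 fF

= 4.63 × 10^-15 F; 10^-15 is femto.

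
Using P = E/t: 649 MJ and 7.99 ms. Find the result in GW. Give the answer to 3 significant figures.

81.2 GW

(649e6) / (7.99e-3) = 81.227e9 W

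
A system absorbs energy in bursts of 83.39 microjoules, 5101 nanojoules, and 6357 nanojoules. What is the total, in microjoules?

In microjoules:
  83.39 microjoules → 83.39
  5101 nanojoules = 5101 × 10⁻³ microjoules = 5.101
  6357 nanojoules = 6357 × 10⁻³ microjoules = 6.357
Sum: 83.39 + 5.101 + 6.357 = 94.848

94.848 microjoules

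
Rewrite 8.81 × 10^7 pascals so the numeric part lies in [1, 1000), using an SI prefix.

88.1 megapascals

= 88.1 × 10^6 pascals; 10^6 is mega.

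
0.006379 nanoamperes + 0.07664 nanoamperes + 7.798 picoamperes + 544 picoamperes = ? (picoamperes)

In picoamperes:
  0.006379 nanoamperes = 0.006379 × 10³ picoamperes = 6.379
  0.07664 nanoamperes = 0.07664 × 10³ picoamperes = 76.64
  7.798 picoamperes → 7.798
  544 picoamperes → 544
Sum: 6.379 + 76.64 + 7.798 + 544 = 634.817

634.817 picoamperes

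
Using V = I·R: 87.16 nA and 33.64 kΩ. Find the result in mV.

87.16 × 10⁻⁹ × 33.64 × 10³ = 2932.0624 × 10⁻⁶ V

2.9320624 mV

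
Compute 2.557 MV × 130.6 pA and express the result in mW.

0.3339442 mW

2.557 × 10^6 × 130.6 × 10^-12 = 333.9442 × 10^-6 W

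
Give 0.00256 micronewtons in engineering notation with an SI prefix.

= 2.56 × 10^-9 newtons; 10^-9 is nano.

2.56 nanonewtons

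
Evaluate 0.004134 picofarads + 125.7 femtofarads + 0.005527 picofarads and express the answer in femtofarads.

In femtofarads:
  0.004134 picofarads = 0.004134e3 femtofarads = 4.134
  125.7 femtofarads → 125.7
  0.005527 picofarads = 0.005527e3 femtofarads = 5.527
Sum: 4.134 + 125.7 + 5.527 = 135.361

135.361 femtofarads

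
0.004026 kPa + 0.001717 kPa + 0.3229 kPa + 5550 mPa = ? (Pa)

In Pa:
  0.004026 kPa = 0.004026 × 10^3 Pa = 4.026
  0.001717 kPa = 0.001717 × 10^3 Pa = 1.717
  0.3229 kPa = 0.3229 × 10^3 Pa = 322.9
  5550 mPa = 5550 × 10^-3 Pa = 5.55
Sum: 4.026 + 1.717 + 322.9 + 5.55 = 334.193

334.193 Pa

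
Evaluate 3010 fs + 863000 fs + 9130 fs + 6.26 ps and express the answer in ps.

In ps:
  3010 fs = 3010 × 10⁻³ ps = 3.01
  863000 fs = 863000 × 10⁻³ ps = 863
  9130 fs = 9130 × 10⁻³ ps = 9.13
  6.26 ps → 6.26
Sum: 3.01 + 863 + 9.13 + 6.26 = 881.4

881.4 ps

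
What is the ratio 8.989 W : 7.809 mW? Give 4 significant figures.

1151

(8.989) / (7.809 × 10^-3) = 1.1511 × 10^3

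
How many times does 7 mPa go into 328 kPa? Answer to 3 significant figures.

(328 × 10^3) / (7 × 10^-3) = 46.86 × 10^6

46900000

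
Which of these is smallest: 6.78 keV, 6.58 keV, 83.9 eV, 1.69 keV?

83.9 eV

6.78 keV = 6780 eV
6.58 keV = 6580 eV
83.9 eV = 83.9 eV
1.69 keV = 1690 eV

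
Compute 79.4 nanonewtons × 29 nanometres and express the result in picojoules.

79.4e-9 × 29e-9 = 2302.6e-18 J

0.0023026 picojoules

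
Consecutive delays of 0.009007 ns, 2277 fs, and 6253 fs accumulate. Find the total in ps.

17.537 ps

In ps:
  0.009007 ns = 0.009007 × 10³ ps = 9.007
  2277 fs = 2277 × 10⁻³ ps = 2.277
  6253 fs = 6253 × 10⁻³ ps = 6.253
Sum: 9.007 + 2.277 + 6.253 = 17.537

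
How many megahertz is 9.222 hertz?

(no prefix) = 1e0, mega = 1e6; factor is 1e-6.
9.222 × 1e-6 = 0.000009222

0.000009222 megahertz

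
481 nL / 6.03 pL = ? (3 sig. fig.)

(481e-9) / (6.03e-12) = 79.77e3

79800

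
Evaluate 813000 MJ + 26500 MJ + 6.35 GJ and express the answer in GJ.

845.85 GJ

In GJ:
  813000 MJ = 813000e-3 GJ = 813
  26500 MJ = 26500e-3 GJ = 26.5
  6.35 GJ → 6.35
Sum: 813 + 26.5 + 6.35 = 845.85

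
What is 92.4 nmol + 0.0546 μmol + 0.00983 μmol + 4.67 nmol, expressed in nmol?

161.5 nmol

In nmol:
  92.4 nmol → 92.4
  0.0546 μmol = 0.0546 × 10³ nmol = 54.6
  0.00983 μmol = 0.00983 × 10³ nmol = 9.83
  4.67 nmol → 4.67
Sum: 92.4 + 54.6 + 9.83 + 4.67 = 161.5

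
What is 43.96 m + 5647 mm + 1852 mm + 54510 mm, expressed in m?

In m:
  43.96 m → 43.96
  5647 mm = 5647 × 10⁻³ m = 5.647
  1852 mm = 1852 × 10⁻³ m = 1.852
  54510 mm = 54510 × 10⁻³ m = 54.51
Sum: 43.96 + 5.647 + 1.852 + 54.51 = 105.969

105.969 m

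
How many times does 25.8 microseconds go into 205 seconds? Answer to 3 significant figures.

(205) / (25.8 × 10^-6) = 7.946 × 10^6

7950000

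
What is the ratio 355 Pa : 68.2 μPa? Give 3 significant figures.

(355) / (68.2e-6) = 5.205e6

5210000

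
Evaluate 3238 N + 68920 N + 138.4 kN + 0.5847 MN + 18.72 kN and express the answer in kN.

813.978 kN

In kN:
  3238 N = 3238 × 10⁻³ kN = 3.238
  68920 N = 68920 × 10⁻³ kN = 68.92
  138.4 kN → 138.4
  0.5847 MN = 0.5847 × 10³ kN = 584.7
  18.72 kN → 18.72
Sum: 3.238 + 68.92 + 138.4 + 584.7 + 18.72 = 813.978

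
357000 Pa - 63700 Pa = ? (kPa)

293.3 kPa

In kPa:
  357000 Pa = 357000 × 10⁻³ kPa = 357
  63700 Pa = 63700 × 10⁻³ kPa = 63.7
Difference: 357 - 63.7 = 293.3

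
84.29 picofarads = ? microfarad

0.00008429 microfarads

pico = 10^-12, micro = 10^-6; factor is 10^-6.
84.29 × 10^-6 = 0.00008429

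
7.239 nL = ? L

nano = 1e-9, (no prefix) = 1e0; factor is 1e-9.
7.239 × 1e-9 = 0.000000007239

0.000000007239 L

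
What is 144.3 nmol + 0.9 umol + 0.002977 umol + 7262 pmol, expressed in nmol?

In nmol:
  144.3 nmol → 144.3
  0.9 umol = 0.9 × 10^3 nmol = 900
  0.002977 umol = 0.002977 × 10^3 nmol = 2.977
  7262 pmol = 7262 × 10^-3 nmol = 7.262
Sum: 144.3 + 900 + 2.977 + 7.262 = 1054.539

1054.539 nmol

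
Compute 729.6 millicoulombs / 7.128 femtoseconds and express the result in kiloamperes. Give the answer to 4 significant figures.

102400000000 kiloamperes

(729.6 × 10^-3) / (7.128 × 10^-15) = 102.357 × 10^12 A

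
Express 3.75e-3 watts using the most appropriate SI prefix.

= 3.75e-3 watts; 1e-3 is milli.

3.75 milliwatts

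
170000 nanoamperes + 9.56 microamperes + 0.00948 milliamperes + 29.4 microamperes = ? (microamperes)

218.44 microamperes

In microamperes:
  170000 nanoamperes = 170000e-3 microamperes = 170
  9.56 microamperes → 9.56
  0.00948 milliamperes = 0.00948e3 microamperes = 9.48
  29.4 microamperes → 29.4
Sum: 170 + 9.56 + 9.48 + 29.4 = 218.44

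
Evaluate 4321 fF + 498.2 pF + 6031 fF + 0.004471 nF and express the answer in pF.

In pF:
  4321 fF = 4321e-3 pF = 4.321
  498.2 pF → 498.2
  6031 fF = 6031e-3 pF = 6.031
  0.004471 nF = 0.004471e3 pF = 4.471
Sum: 4.321 + 498.2 + 6.031 + 4.471 = 513.023

513.023 pF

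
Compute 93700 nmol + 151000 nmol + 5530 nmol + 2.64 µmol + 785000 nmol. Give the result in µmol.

In µmol:
  93700 nmol = 93700 × 10⁻³ µmol = 93.7
  151000 nmol = 151000 × 10⁻³ µmol = 151
  5530 nmol = 5530 × 10⁻³ µmol = 5.53
  2.64 µmol → 2.64
  785000 nmol = 785000 × 10⁻³ µmol = 785
Sum: 93.7 + 151 + 5.53 + 2.64 + 785 = 1037.87

1037.87 µmol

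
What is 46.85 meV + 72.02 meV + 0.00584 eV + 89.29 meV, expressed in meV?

214 meV

In meV:
  46.85 meV → 46.85
  72.02 meV → 72.02
  0.00584 eV = 0.00584e3 meV = 5.84
  89.29 meV → 89.29
Sum: 46.85 + 72.02 + 5.84 + 89.29 = 214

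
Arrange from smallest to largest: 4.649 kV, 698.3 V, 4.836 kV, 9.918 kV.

698.3 V < 4.649 kV < 4.836 kV < 9.918 kV

4.649 kV = 4649 V
698.3 V = 698.3 V
4.836 kV = 4836 V
9.918 kV = 9918 V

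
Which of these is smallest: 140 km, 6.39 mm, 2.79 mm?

2.79 mm

140 km = 140000 m
6.39 mm = 0.00639 m
2.79 mm = 0.00279 m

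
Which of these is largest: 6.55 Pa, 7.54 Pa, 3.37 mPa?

6.55 Pa = 6.55 Pa
7.54 Pa = 7.54 Pa
3.37 mPa = 0.00337 Pa

7.54 Pa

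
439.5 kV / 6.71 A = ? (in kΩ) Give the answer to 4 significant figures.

(439.5e3) / (6.71) = 65.4993e3 Ω

65.50 kΩ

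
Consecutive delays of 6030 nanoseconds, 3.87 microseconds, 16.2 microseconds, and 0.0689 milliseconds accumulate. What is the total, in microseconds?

In microseconds:
  6030 nanoseconds = 6030e-3 microseconds = 6.03
  3.87 microseconds → 3.87
  16.2 microseconds → 16.2
  0.0689 milliseconds = 0.0689e3 microseconds = 68.9
Sum: 6.03 + 3.87 + 16.2 + 68.9 = 95

95 microseconds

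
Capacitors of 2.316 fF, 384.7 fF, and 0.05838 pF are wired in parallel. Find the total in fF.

In fF:
  2.316 fF → 2.316
  384.7 fF → 384.7
  0.05838 pF = 0.05838 × 10³ fF = 58.38
Sum: 2.316 + 384.7 + 58.38 = 445.396

445.396 fF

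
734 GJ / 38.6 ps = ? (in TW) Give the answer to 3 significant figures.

19000000000 TW

(734 × 10⁹) / (38.6 × 10⁻¹²) = 19.016 × 10²¹ W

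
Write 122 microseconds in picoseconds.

122000000 picoseconds

micro = 10⁻⁶, pico = 10⁻¹²; factor is 10⁶.
122 × 10⁶ = 122000000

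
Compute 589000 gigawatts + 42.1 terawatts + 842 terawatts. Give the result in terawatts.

In terawatts:
  589000 gigawatts = 589000e-3 terawatts = 589
  42.1 terawatts → 42.1
  842 terawatts → 842
Sum: 589 + 42.1 + 842 = 1473.1

1473.1 terawatts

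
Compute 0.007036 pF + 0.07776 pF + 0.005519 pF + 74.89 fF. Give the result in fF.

165.205 fF

In fF:
  0.007036 pF = 0.007036e3 fF = 7.036
  0.07776 pF = 0.07776e3 fF = 77.76
  0.005519 pF = 0.005519e3 fF = 5.519
  74.89 fF → 74.89
Sum: 7.036 + 77.76 + 5.519 + 74.89 = 165.205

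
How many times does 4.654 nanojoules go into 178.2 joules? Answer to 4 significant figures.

38290000000

(178.2) / (4.654e-9) = 38.29e9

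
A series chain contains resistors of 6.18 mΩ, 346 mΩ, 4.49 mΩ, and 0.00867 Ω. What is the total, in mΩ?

In mΩ:
  6.18 mΩ → 6.18
  346 mΩ → 346
  4.49 mΩ → 4.49
  0.00867 Ω = 0.00867 × 10³ mΩ = 8.67
Sum: 6.18 + 346 + 4.49 + 8.67 = 365.34

365.34 mΩ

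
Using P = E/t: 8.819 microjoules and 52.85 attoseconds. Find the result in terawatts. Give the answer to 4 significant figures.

0.1669 terawatts

(8.819e-6) / (52.85e-18) = 0.166868e12 W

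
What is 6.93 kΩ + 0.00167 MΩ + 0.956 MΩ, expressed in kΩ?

In kΩ:
  6.93 kΩ → 6.93
  0.00167 MΩ = 0.00167 × 10^3 kΩ = 1.67
  0.956 MΩ = 0.956 × 10^3 kΩ = 956
Sum: 6.93 + 1.67 + 956 = 964.6

964.6 kΩ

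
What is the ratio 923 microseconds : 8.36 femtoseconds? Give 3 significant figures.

110000000000

(923e-6) / (8.36e-15) = 110.4e9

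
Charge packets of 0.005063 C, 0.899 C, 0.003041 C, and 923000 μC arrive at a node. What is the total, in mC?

In mC:
  0.005063 C = 0.005063 × 10^3 mC = 5.063
  0.899 C = 0.899 × 10^3 mC = 899
  0.003041 C = 0.003041 × 10^3 mC = 3.041
  923000 μC = 923000 × 10^-3 mC = 923
Sum: 5.063 + 899 + 3.041 + 923 = 1830.104

1830.104 mC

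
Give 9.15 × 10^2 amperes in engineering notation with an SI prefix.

915 amperes

= 915 amperes; mantissa already in [1, 1000).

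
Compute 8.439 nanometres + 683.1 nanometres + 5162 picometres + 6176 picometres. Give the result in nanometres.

In nanometres:
  8.439 nanometres → 8.439
  683.1 nanometres → 683.1
  5162 picometres = 5162e-3 nanometres = 5.162
  6176 picometres = 6176e-3 nanometres = 6.176
Sum: 8.439 + 683.1 + 5.162 + 6.176 = 702.877

702.877 nanometres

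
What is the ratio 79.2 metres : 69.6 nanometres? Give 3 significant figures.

(79.2) / (69.6 × 10⁻⁹) = 1.138 × 10⁹

1140000000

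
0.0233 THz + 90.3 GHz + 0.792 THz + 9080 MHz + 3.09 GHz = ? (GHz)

917.77 GHz

In GHz:
  0.0233 THz = 0.0233e3 GHz = 23.3
  90.3 GHz → 90.3
  0.792 THz = 0.792e3 GHz = 792
  9080 MHz = 9080e-3 GHz = 9.08
  3.09 GHz → 3.09
Sum: 23.3 + 90.3 + 792 + 9.08 + 3.09 = 917.77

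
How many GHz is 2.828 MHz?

mega = 10^6, giga = 10^9; factor is 10^-3.
2.828 × 10^-3 = 0.002828

0.002828 GHz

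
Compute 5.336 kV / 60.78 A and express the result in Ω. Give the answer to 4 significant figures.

87.79 Ω

(5.336 × 10^3) / (60.78) = 0.087792 × 10^3 Ω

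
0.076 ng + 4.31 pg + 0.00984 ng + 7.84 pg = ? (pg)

97.99 pg

In pg:
  0.076 ng = 0.076 × 10^3 pg = 76
  4.31 pg → 4.31
  0.00984 ng = 0.00984 × 10^3 pg = 9.84
  7.84 pg → 7.84
Sum: 76 + 4.31 + 9.84 + 7.84 = 97.99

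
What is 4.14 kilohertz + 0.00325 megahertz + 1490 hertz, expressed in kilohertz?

8.88 kilohertz

In kilohertz:
  4.14 kilohertz → 4.14
  0.00325 megahertz = 0.00325 × 10³ kilohertz = 3.25
  1490 hertz = 1490 × 10⁻³ kilohertz = 1.49
Sum: 4.14 + 3.25 + 1.49 = 8.88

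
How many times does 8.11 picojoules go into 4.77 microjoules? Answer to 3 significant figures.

(4.77 × 10^-6) / (8.11 × 10^-12) = 0.5882 × 10^6

588000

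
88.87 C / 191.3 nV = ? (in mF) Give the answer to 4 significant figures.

464600000000 mF

(88.87) / (191.3 × 10^-9) = 0.464558 × 10^9 F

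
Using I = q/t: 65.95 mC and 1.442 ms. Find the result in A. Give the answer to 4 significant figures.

(65.95 × 10⁻³) / (1.442 × 10⁻³) = 45.7351 A

45.74 A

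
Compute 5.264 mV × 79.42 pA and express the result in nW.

5.264 × 10^-3 × 79.42 × 10^-12 = 418.06688 × 10^-15 W

0.00041806688 nW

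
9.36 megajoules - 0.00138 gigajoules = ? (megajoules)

In megajoules:
  9.36 megajoules → 9.36
  0.00138 gigajoules = 0.00138e3 megajoules = 1.38
Difference: 9.36 - 1.38 = 7.98

7.98 megajoules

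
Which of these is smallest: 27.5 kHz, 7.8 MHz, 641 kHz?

27.5 kHz

27.5 kHz = 27500 Hz
7.8 MHz = 7800000 Hz
641 kHz = 641000 Hz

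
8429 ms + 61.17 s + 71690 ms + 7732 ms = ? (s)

149.021 s

In s:
  8429 ms = 8429 × 10^-3 s = 8.429
  61.17 s → 61.17
  71690 ms = 71690 × 10^-3 s = 71.69
  7732 ms = 7732 × 10^-3 s = 7.732
Sum: 8.429 + 61.17 + 71.69 + 7.732 = 149.021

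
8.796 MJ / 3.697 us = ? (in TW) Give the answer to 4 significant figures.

2.379 TW

(8.796e6) / (3.697e-6) = 2.37923e12 W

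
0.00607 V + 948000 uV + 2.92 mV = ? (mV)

In mV:
  0.00607 V = 0.00607 × 10³ mV = 6.07
  948000 uV = 948000 × 10⁻³ mV = 948
  2.92 mV → 2.92
Sum: 6.07 + 948 + 2.92 = 956.99

956.99 mV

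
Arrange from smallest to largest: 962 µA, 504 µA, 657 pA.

962 µA = 0.000962 A
504 µA = 0.000504 A
657 pA = 0.000000000657 A

657 pA < 504 µA < 962 µA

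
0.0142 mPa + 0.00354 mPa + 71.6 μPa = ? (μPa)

In μPa:
  0.0142 mPa = 0.0142e3 μPa = 14.2
  0.00354 mPa = 0.00354e3 μPa = 3.54
  71.6 μPa → 71.6
Sum: 14.2 + 3.54 + 71.6 = 89.34

89.34 μPa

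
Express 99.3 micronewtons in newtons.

micro = 10⁻⁶, (no prefix) = 10⁰; factor is 10⁻⁶.
99.3 × 10⁻⁶ = 0.0000993

0.0000993 newtons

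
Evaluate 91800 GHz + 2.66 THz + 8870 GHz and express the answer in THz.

103.33 THz

In THz:
  91800 GHz = 91800 × 10^-3 THz = 91.8
  2.66 THz → 2.66
  8870 GHz = 8870 × 10^-3 THz = 8.87
Sum: 91.8 + 2.66 + 8.87 = 103.33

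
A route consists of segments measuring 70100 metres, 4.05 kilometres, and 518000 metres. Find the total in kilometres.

In kilometres:
  70100 metres = 70100 × 10^-3 kilometres = 70.1
  4.05 kilometres → 4.05
  518000 metres = 518000 × 10^-3 kilometres = 518
Sum: 70.1 + 4.05 + 518 = 592.15

592.15 kilometres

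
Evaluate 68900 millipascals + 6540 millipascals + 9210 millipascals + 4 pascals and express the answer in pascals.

88.65 pascals

In pascals:
  68900 millipascals = 68900 × 10^-3 pascals = 68.9
  6540 millipascals = 6540 × 10^-3 pascals = 6.54
  9210 millipascals = 9210 × 10^-3 pascals = 9.21
  4 pascals → 4
Sum: 68.9 + 6.54 + 9.21 + 4 = 88.65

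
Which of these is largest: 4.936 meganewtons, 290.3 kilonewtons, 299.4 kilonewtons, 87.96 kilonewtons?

4.936 meganewtons

4.936 meganewtons = 4936000 newtons
290.3 kilonewtons = 290300 newtons
299.4 kilonewtons = 299400 newtons
87.96 kilonewtons = 87960 newtons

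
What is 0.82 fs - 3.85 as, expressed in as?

In as:
  0.82 fs = 0.82 × 10^3 as = 820
  3.85 as → 3.85
Difference: 820 - 3.85 = 816.15

816.15 as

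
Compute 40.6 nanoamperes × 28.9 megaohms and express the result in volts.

1.17334 volts

40.6e-9 × 28.9e6 = 1173.34e-3 V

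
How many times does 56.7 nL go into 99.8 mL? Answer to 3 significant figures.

1760000

(99.8 × 10⁻³) / (56.7 × 10⁻⁹) = 1.76 × 10⁶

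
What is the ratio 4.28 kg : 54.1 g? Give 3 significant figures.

79.1

(4.28 × 10^3) / (54.1) = 0.07911 × 10^3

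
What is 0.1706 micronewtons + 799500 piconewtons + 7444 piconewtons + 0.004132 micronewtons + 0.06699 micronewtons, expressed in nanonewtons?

In nanonewtons:
  0.1706 micronewtons = 0.1706 × 10³ nanonewtons = 170.6
  799500 piconewtons = 799500 × 10⁻³ nanonewtons = 799.5
  7444 piconewtons = 7444 × 10⁻³ nanonewtons = 7.444
  0.004132 micronewtons = 0.004132 × 10³ nanonewtons = 4.132
  0.06699 micronewtons = 0.06699 × 10³ nanonewtons = 66.99
Sum: 170.6 + 799.5 + 7.444 + 4.132 + 66.99 = 1048.666

1048.666 nanonewtons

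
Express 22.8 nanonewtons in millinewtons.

0.0000228 millinewtons

nano = 1e-9, milli = 1e-3; factor is 1e-6.
22.8 × 1e-6 = 0.0000228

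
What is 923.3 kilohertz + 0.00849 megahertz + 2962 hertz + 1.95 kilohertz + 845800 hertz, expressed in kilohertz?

In kilohertz:
  923.3 kilohertz → 923.3
  0.00849 megahertz = 0.00849 × 10^3 kilohertz = 8.49
  2962 hertz = 2962 × 10^-3 kilohertz = 2.962
  1.95 kilohertz → 1.95
  845800 hertz = 845800 × 10^-3 kilohertz = 845.8
Sum: 923.3 + 8.49 + 2.962 + 1.95 + 845.8 = 1782.502

1782.502 kilohertz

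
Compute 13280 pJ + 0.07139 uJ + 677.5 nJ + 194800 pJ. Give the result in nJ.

In nJ:
  13280 pJ = 13280e-3 nJ = 13.28
  0.07139 uJ = 0.07139e3 nJ = 71.39
  677.5 nJ → 677.5
  194800 pJ = 194800e-3 nJ = 194.8
Sum: 13.28 + 71.39 + 677.5 + 194.8 = 956.97

956.97 nJ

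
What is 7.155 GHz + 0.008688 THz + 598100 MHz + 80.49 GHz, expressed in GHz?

In GHz:
  7.155 GHz → 7.155
  0.008688 THz = 0.008688e3 GHz = 8.688
  598100 MHz = 598100e-3 GHz = 598.1
  80.49 GHz → 80.49
Sum: 7.155 + 8.688 + 598.1 + 80.49 = 694.433

694.433 GHz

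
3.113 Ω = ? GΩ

0.000000003113 GΩ

(no prefix) = 10^0, giga = 10^9; factor is 10^-9.
3.113 × 10^-9 = 0.000000003113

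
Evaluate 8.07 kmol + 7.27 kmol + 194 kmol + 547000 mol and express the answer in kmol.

In kmol:
  8.07 kmol → 8.07
  7.27 kmol → 7.27
  194 kmol → 194
  547000 mol = 547000 × 10⁻³ kmol = 547
Sum: 8.07 + 7.27 + 194 + 547 = 756.34

756.34 kmol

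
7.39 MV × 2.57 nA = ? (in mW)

7.39 × 10⁶ × 2.57 × 10⁻⁹ = 18.9923 × 10⁻³ W

18.9923 mW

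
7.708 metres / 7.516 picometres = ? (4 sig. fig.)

(7.708) / (7.516 × 10^-12) = 1.0255 × 10^12

1026000000000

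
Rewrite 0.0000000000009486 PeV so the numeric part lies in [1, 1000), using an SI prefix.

948.6 eV

= 948.6 eV; mantissa already in [1, 1000).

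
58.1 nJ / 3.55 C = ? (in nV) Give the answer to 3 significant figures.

16.4 nV

(58.1e-9) / (3.55) = 16.366e-9 V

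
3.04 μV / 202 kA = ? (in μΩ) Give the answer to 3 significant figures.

(3.04 × 10⁻⁶) / (202 × 10³) = 0.01505 × 10⁻⁹ Ω

0.0000150 μΩ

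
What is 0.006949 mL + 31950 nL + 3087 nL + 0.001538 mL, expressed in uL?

In uL:
  0.006949 mL = 0.006949 × 10^3 uL = 6.949
  31950 nL = 31950 × 10^-3 uL = 31.95
  3087 nL = 3087 × 10^-3 uL = 3.087
  0.001538 mL = 0.001538 × 10^3 uL = 1.538
Sum: 6.949 + 31.95 + 3.087 + 1.538 = 43.524

43.524 uL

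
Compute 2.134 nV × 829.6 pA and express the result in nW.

2.134 × 10⁻⁹ × 829.6 × 10⁻¹² = 1770.3664 × 10⁻²¹ W

0.0000000017703664 nW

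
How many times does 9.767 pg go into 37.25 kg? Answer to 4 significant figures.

3814000000000000

(37.25 × 10³) / (9.767 × 10⁻¹²) = 3.8139 × 10¹⁵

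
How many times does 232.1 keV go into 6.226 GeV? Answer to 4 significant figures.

26820

(6.226 × 10⁹) / (232.1 × 10³) = 0.026825 × 10⁶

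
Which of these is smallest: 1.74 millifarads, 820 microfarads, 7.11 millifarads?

1.74 millifarads = 0.00174 farads
820 microfarads = 0.00082 farads
7.11 millifarads = 0.00711 farads

820 microfarads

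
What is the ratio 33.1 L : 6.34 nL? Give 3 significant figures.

5220000000

(33.1) / (6.34 × 10^-9) = 5.221 × 10^9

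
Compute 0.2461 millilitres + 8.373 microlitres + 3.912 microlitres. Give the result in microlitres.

258.385 microlitres

In microlitres:
  0.2461 millilitres = 0.2461 × 10^3 microlitres = 246.1
  8.373 microlitres → 8.373
  3.912 microlitres → 3.912
Sum: 246.1 + 8.373 + 3.912 = 258.385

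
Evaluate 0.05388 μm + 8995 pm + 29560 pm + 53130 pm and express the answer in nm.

In nm:
  0.05388 μm = 0.05388 × 10³ nm = 53.88
  8995 pm = 8995 × 10⁻³ nm = 8.995
  29560 pm = 29560 × 10⁻³ nm = 29.56
  53130 pm = 53130 × 10⁻³ nm = 53.13
Sum: 53.88 + 8.995 + 29.56 + 53.13 = 145.565

145.565 nm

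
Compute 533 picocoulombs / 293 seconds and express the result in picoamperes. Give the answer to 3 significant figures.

1.82 picoamperes

(533 × 10⁻¹²) / (293) = 1.8191 × 10⁻¹² A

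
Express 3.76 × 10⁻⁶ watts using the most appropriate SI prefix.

= 3.76 × 10⁻⁶ watts; 10⁻⁶ is micro.

3.76 microwatts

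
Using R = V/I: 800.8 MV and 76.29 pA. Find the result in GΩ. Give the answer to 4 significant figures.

(800.8e6) / (76.29e-12) = 10.4968e18 Ω

10500000000 GΩ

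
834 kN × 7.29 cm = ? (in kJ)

834 × 10^3 × 7.29 × 10^-2 = 6079.86 × 10^1 J

60.7986 kJ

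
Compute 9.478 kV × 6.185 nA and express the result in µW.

58.62143 µW

9.478 × 10³ × 6.185 × 10⁻⁹ = 58.62143 × 10⁻⁶ W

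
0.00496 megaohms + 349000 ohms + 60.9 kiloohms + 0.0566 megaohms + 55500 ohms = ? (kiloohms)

In kiloohms:
  0.00496 megaohms = 0.00496 × 10³ kiloohms = 4.96
  349000 ohms = 349000 × 10⁻³ kiloohms = 349
  60.9 kiloohms → 60.9
  0.0566 megaohms = 0.0566 × 10³ kiloohms = 56.6
  55500 ohms = 55500 × 10⁻³ kiloohms = 55.5
Sum: 4.96 + 349 + 60.9 + 56.6 + 55.5 = 526.96

526.96 kiloohms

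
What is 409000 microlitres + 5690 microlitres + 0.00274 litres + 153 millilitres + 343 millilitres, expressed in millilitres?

In millilitres:
  409000 microlitres = 409000 × 10⁻³ millilitres = 409
  5690 microlitres = 5690 × 10⁻³ millilitres = 5.69
  0.00274 litres = 0.00274 × 10³ millilitres = 2.74
  153 millilitres → 153
  343 millilitres → 343
Sum: 409 + 5.69 + 2.74 + 153 + 343 = 913.43

913.43 millilitres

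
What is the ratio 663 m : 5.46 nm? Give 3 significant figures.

(663) / (5.46 × 10⁻⁹) = 121.4 × 10⁹

121000000000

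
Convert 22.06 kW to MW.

kilo = 10³, mega = 10⁶; factor is 10⁻³.
22.06 × 10⁻³ = 0.02206

0.02206 MW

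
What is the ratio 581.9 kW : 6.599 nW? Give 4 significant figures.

(581.9e3) / (6.599e-9) = 88.18e12

88180000000000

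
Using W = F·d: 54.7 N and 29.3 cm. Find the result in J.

16.0271 J

54.7 × 29.3 × 10⁻² = 1602.71 × 10⁻² J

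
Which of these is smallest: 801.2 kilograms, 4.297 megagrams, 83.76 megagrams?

801.2 kilograms = 801200 grams
4.297 megagrams = 4297000 grams
83.76 megagrams = 83760000 grams

801.2 kilograms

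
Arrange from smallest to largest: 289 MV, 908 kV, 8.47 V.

8.47 V < 908 kV < 289 MV

289 MV = 289000000 V
908 kV = 908000 V
8.47 V = 8.47 V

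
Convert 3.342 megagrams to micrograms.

3342000000000 micrograms

mega = 10⁶, micro = 10⁻⁶; factor is 10¹².
3.342 × 10¹² = 3342000000000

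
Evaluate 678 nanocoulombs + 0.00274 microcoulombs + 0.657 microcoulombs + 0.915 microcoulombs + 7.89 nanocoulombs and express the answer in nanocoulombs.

2260.63 nanocoulombs

In nanocoulombs:
  678 nanocoulombs → 678
  0.00274 microcoulombs = 0.00274e3 nanocoulombs = 2.74
  0.657 microcoulombs = 0.657e3 nanocoulombs = 657
  0.915 microcoulombs = 0.915e3 nanocoulombs = 915
  7.89 nanocoulombs → 7.89
Sum: 678 + 2.74 + 657 + 915 + 7.89 = 2260.63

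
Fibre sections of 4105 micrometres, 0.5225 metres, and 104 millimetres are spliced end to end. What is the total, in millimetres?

630.605 millimetres

In millimetres:
  4105 micrometres = 4105e-3 millimetres = 4.105
  0.5225 metres = 0.5225e3 millimetres = 522.5
  104 millimetres → 104
Sum: 4.105 + 522.5 + 104 = 630.605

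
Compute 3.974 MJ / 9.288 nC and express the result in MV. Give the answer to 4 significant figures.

(3.974e6) / (9.288e-9) = 0.427864e15 V

427900000 MV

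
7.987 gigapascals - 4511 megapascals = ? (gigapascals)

In gigapascals:
  7.987 gigapascals → 7.987
  4511 megapascals = 4511e-3 gigapascals = 4.511
Difference: 7.987 - 4.511 = 3.476

3.476 gigapascals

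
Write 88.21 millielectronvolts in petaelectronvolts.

milli = 1e-3, peta = 1e15; factor is 1e-18.
88.21 × 1e-18 = 0.00000000000000008821

0.00000000000000008821 petaelectronvolts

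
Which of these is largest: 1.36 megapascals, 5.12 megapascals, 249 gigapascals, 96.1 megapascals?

1.36 megapascals = 1360000 pascals
5.12 megapascals = 5120000 pascals
249 gigapascals = 249000000000 pascals
96.1 megapascals = 96100000 pascals

249 gigapascals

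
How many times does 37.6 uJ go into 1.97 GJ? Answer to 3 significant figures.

(1.97 × 10^9) / (37.6 × 10^-6) = 0.05239 × 10^15

52400000000000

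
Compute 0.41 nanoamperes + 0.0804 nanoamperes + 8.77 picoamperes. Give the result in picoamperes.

In picoamperes:
  0.41 nanoamperes = 0.41 × 10^3 picoamperes = 410
  0.0804 nanoamperes = 0.0804 × 10^3 picoamperes = 80.4
  8.77 picoamperes → 8.77
Sum: 410 + 80.4 + 8.77 = 499.17

499.17 picoamperes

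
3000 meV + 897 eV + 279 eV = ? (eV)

In eV:
  3000 meV = 3000 × 10⁻³ eV = 3
  897 eV → 897
  279 eV → 279
Sum: 3 + 897 + 279 = 1179

1179 eV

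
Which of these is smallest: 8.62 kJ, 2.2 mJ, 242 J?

2.2 mJ

8.62 kJ = 8620 J
2.2 mJ = 0.0022 J
242 J = 242 J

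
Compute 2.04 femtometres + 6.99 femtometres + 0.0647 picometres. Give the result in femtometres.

In femtometres:
  2.04 femtometres → 2.04
  6.99 femtometres → 6.99
  0.0647 picometres = 0.0647 × 10^3 femtometres = 64.7
Sum: 2.04 + 6.99 + 64.7 = 73.73

73.73 femtometres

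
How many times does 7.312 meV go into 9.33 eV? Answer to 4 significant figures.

1276

(9.33) / (7.312 × 10^-3) = 1.276 × 10^3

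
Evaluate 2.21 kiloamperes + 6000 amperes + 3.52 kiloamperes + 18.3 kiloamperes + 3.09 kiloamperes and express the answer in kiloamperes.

In kiloamperes:
  2.21 kiloamperes → 2.21
  6000 amperes = 6000e-3 kiloamperes = 6
  3.52 kiloamperes → 3.52
  18.3 kiloamperes → 18.3
  3.09 kiloamperes → 3.09
Sum: 2.21 + 6 + 3.52 + 18.3 + 3.09 = 33.12

33.12 kiloamperes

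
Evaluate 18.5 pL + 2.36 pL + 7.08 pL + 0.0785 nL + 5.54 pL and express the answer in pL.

111.98 pL

In pL:
  18.5 pL → 18.5
  2.36 pL → 2.36
  7.08 pL → 7.08
  0.0785 nL = 0.0785 × 10³ pL = 78.5
  5.54 pL → 5.54
Sum: 18.5 + 2.36 + 7.08 + 78.5 + 5.54 = 111.98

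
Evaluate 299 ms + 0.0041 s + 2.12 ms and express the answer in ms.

305.22 ms

In ms:
  299 ms → 299
  0.0041 s = 0.0041e3 ms = 4.1
  2.12 ms → 2.12
Sum: 299 + 4.1 + 2.12 = 305.22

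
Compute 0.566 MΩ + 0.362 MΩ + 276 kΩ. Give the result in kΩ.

1204 kΩ

In kΩ:
  0.566 MΩ = 0.566 × 10^3 kΩ = 566
  0.362 MΩ = 0.362 × 10^3 kΩ = 362
  276 kΩ → 276
Sum: 566 + 362 + 276 = 1204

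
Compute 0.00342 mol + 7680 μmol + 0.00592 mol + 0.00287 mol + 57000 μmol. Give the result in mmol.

76.89 mmol

In mmol:
  0.00342 mol = 0.00342e3 mmol = 3.42
  7680 μmol = 7680e-3 mmol = 7.68
  0.00592 mol = 0.00592e3 mmol = 5.92
  0.00287 mol = 0.00287e3 mmol = 2.87
  57000 μmol = 57000e-3 mmol = 57
Sum: 3.42 + 7.68 + 5.92 + 2.87 + 57 = 76.89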